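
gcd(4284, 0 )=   4284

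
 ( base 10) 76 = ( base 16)4C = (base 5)301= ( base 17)48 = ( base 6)204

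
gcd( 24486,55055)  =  77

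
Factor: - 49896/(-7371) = 88/13 =2^3*11^1*13^( - 1)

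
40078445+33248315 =73326760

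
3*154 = 462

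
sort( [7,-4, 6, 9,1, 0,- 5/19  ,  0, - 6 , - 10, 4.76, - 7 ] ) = [ - 10, - 7, - 6, - 4, -5/19,0 , 0, 1,4.76, 6,7, 9]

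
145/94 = 145/94 = 1.54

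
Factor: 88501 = 7^1 * 47^1 * 269^1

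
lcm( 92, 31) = 2852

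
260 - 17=243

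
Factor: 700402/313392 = 350201/156696 = 2^(  -  3 )*3^( - 1)*61^1* 5741^1*6529^(-1)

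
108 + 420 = 528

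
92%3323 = 92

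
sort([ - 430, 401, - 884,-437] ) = [ - 884, - 437, - 430,401 ] 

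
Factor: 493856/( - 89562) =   -  2^4*3^( - 1 )*59^( - 1 )*61^1= - 976/177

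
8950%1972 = 1062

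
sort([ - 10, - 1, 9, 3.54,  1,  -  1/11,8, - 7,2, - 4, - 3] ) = [ - 10, - 7, - 4, - 3, - 1, - 1/11,1,2, 3.54,  8 , 9]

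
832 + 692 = 1524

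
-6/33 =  -2/11 = -0.18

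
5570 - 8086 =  - 2516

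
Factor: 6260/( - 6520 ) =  -2^( - 1)*163^( - 1 )*313^1= - 313/326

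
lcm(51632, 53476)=1497328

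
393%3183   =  393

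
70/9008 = 35/4504 = 0.01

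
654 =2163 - 1509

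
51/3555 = 17/1185 = 0.01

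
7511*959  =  7203049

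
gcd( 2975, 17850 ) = 2975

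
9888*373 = 3688224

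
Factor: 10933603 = 10933603^1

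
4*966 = 3864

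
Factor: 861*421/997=362481/997 = 3^1 * 7^1*41^1*421^1*997^(-1)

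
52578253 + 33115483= 85693736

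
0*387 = 0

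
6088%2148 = 1792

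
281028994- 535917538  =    -  254888544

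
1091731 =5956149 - 4864418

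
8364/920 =9 + 21/230 = 9.09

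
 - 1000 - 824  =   - 1824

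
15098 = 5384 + 9714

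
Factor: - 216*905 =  - 2^3*3^3*5^1*181^1=- 195480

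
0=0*15277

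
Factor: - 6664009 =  - 11^1*421^1*1439^1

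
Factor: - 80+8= - 72 = - 2^3*3^2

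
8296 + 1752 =10048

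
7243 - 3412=3831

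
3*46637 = 139911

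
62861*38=2388718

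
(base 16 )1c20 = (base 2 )1110000100000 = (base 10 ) 7200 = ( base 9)10780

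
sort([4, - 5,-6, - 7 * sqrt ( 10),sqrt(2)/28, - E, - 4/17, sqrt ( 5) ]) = [- 7*sqrt(10), - 6, - 5, - E, - 4/17,sqrt( 2 ) /28 , sqrt( 5 ),4 ] 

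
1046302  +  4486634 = 5532936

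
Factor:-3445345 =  - 5^1*29^1*23761^1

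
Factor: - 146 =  - 2^1*73^1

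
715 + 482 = 1197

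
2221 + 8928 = 11149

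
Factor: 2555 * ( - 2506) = -2^1*5^1*7^2*73^1*179^1 = - 6402830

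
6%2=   0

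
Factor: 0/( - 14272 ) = 0 = 0^1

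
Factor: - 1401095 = -5^1 * 280219^1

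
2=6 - 4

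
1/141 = 1/141 = 0.01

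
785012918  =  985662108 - 200649190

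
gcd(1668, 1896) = 12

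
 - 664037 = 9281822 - 9945859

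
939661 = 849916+89745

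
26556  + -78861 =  - 52305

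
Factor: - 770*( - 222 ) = 170940=2^2*3^1 *5^1*7^1*11^1*37^1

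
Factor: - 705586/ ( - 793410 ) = 3^( - 1) * 5^(-1) * 7^1*53^( - 1 )*101^1 = 707/795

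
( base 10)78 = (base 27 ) 2O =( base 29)2K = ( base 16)4e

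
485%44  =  1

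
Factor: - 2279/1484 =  - 43/28= -2^ (-2)*7^( - 1)*43^1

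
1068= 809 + 259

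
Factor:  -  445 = - 5^1*89^1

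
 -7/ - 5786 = 7/5786 = 0.00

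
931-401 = 530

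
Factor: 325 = 5^2 * 13^1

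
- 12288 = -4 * 3072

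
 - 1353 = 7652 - 9005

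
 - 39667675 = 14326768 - 53994443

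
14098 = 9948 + 4150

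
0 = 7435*0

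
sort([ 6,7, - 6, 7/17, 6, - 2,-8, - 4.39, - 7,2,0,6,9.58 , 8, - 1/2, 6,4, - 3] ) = [ - 8, - 7, -6, - 4.39, - 3, - 2, - 1/2,0, 7/17 , 2,4, 6,6,6, 6, 7,  8,9.58]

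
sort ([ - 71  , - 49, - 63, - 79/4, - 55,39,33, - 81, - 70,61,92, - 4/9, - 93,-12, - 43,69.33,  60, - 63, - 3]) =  [  -  93, - 81, - 71, - 70, - 63, - 63,- 55, - 49,-43,-79/4, - 12 , - 3,-4/9,33,  39,60, 61, 69.33 , 92 ] 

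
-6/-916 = 3/458 = 0.01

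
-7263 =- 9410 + 2147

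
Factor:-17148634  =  -2^1  *  499^1*17183^1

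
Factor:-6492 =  - 2^2 *3^1*541^1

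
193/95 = 2 + 3/95  =  2.03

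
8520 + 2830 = 11350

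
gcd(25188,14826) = 6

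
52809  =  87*607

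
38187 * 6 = 229122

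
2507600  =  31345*80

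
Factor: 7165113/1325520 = 2388371/441840 = 2^( -4) * 3^( - 1)*5^( - 1 )*7^( - 1 )*263^( - 1)*2388371^1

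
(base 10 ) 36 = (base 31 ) 15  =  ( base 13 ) 2A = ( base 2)100100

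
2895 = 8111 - 5216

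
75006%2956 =1106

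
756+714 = 1470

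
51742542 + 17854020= 69596562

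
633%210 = 3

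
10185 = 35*291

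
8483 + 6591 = 15074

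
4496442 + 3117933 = 7614375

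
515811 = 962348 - 446537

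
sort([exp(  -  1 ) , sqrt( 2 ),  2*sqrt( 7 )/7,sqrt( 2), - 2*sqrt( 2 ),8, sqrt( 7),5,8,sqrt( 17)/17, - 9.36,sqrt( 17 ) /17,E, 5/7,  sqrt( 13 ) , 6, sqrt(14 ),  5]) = [ - 9.36, - 2*sqrt( 2),sqrt( 17)/17, sqrt( 17 ) /17 , exp( - 1 ),5/7, 2*sqrt( 7)/7,sqrt( 2 ),sqrt( 2 ), sqrt( 7), E, sqrt(13) , sqrt(14 ) , 5,5, 6, 8,  8 ] 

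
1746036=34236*51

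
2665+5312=7977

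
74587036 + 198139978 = 272727014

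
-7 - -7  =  0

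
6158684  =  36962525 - 30803841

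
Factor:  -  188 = - 2^2*47^1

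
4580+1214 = 5794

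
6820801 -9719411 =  - 2898610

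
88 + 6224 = 6312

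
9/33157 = 9/33157 = 0.00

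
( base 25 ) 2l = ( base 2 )1000111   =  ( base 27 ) 2H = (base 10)71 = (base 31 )29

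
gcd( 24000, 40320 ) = 960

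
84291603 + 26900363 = 111191966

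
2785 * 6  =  16710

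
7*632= 4424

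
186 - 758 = -572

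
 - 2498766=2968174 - 5466940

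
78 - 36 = 42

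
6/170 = 3/85 =0.04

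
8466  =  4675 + 3791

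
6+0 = 6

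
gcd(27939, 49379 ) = 67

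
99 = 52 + 47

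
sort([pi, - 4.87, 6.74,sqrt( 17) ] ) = [ - 4.87,pi, sqrt( 17),6.74] 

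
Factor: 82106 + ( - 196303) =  - 114197^1=- 114197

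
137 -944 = -807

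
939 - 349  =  590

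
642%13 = 5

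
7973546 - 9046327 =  - 1072781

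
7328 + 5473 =12801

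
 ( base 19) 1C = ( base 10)31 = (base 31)10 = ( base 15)21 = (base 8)37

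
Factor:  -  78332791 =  - 78332791^1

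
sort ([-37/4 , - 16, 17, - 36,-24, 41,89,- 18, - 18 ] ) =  [ - 36, - 24,- 18, -18 ,  -  16 ,- 37/4,17, 41, 89 ] 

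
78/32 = 39/16= 2.44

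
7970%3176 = 1618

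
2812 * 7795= 21919540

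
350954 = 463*758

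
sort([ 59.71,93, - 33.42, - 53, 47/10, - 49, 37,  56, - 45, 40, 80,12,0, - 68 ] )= [ - 68, - 53,  -  49, - 45,-33.42, 0 , 47/10,12,37,40,56, 59.71,  80 , 93] 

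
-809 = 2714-3523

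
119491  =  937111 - 817620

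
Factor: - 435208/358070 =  - 2^2 *5^( - 1 )*61^( - 1)* 587^( - 1)*54401^1 =-217604/179035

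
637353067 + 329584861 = 966937928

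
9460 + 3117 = 12577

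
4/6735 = 4/6735 =0.00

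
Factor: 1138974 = 2^1*3^1*  19^1*97^1*103^1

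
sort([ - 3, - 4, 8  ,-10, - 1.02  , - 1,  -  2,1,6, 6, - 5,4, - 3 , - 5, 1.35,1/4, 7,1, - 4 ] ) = [ - 10, - 5, -5, - 4,  -  4,-3, - 3, - 2, - 1.02,  -  1,  1/4,  1, 1, 1.35,  4,6,6, 7,8] 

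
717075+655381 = 1372456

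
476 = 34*14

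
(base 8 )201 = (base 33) 3U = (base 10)129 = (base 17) 7A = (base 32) 41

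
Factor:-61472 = -2^5*17^1*113^1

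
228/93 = 76/31= 2.45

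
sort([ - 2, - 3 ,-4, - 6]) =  [ - 6,  -  4, - 3, - 2 ] 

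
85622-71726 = 13896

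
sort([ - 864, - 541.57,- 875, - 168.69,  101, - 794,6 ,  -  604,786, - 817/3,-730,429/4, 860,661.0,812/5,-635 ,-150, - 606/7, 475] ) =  [ - 875,- 864, - 794,- 730, - 635,-604,-541.57,-817/3, - 168.69, - 150,-606/7,6,101,429/4,812/5, 475, 661.0, 786,860 ] 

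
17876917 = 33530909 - 15653992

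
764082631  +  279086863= 1043169494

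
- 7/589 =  - 7/589  =  -0.01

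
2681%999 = 683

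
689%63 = 59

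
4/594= 2/297=0.01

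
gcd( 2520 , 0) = 2520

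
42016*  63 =2647008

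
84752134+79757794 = 164509928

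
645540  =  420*1537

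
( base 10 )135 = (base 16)87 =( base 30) 4F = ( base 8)207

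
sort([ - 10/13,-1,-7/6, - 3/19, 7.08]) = [ - 7/6, - 1, - 10/13, - 3/19,7.08 ] 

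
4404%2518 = 1886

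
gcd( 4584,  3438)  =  1146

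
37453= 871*43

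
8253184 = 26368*313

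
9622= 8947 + 675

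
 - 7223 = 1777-9000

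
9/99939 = 3/33313 = 0.00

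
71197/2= 71197/2 = 35598.50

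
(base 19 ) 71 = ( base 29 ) 4I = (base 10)134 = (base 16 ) 86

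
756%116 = 60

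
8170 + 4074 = 12244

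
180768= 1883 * 96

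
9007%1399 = 613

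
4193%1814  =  565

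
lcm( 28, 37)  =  1036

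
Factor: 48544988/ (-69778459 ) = -2^2*127^1*151^( - 1)*95561^1 * 462109^(  -  1) 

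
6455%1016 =359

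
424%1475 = 424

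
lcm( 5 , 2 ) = 10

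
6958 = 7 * 994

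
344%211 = 133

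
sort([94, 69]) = [ 69,94]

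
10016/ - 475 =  - 10016/475 = - 21.09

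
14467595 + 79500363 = 93967958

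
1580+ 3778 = 5358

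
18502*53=980606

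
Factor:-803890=-2^1*5^1 * 19^1*4231^1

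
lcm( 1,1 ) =1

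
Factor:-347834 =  - 2^1*173917^1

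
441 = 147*3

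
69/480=23/160= 0.14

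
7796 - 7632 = 164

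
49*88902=4356198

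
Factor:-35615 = - 5^1*17^1 * 419^1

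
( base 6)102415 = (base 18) 17EB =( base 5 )231423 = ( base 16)20AB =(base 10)8363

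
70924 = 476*149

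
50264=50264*1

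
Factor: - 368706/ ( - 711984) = 2^(  -  3 ) * 7^ (  -  1 ) * 29^1= 29/56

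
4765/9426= 4765/9426  =  0.51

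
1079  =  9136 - 8057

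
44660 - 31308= 13352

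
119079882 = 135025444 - 15945562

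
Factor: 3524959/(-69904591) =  - 19^(- 1)*3524959^1*3679189^ ( - 1) 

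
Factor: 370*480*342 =60739200 = 2^7*  3^3*5^2*19^1*37^1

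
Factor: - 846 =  - 2^1*3^2*  47^1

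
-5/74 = -1  +  69/74 = - 0.07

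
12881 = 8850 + 4031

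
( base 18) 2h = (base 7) 104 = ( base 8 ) 65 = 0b110101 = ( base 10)53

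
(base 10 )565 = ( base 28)K5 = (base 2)1000110101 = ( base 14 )2c5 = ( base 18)1D7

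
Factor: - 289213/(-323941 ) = 41^ (  -  1)*7901^( - 1)*289213^1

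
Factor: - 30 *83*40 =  - 99600 = -2^4*3^1*5^2*83^1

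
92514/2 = 46257 =46257.00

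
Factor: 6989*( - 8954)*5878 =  - 367842336268 = - 2^2*11^2*29^1*37^1*241^1*2939^1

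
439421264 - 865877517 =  - 426456253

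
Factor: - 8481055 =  - 5^1*11^1 * 41^1*3761^1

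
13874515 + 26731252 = 40605767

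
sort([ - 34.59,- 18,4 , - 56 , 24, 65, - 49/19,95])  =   [ - 56,-34.59, - 18,  -  49/19,4,24,65, 95]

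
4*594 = 2376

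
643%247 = 149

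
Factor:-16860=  -2^2*3^1*5^1*281^1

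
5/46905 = 1/9381   =  0.00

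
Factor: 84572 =2^2*21143^1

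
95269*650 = 61924850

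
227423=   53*4291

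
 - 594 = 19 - 613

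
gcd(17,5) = 1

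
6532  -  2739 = 3793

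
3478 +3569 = 7047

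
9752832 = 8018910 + 1733922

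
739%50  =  39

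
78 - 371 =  - 293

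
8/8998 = 4/4499 = 0.00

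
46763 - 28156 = 18607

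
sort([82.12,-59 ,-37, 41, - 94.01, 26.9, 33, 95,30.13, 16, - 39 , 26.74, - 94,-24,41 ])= [-94.01, - 94,  -  59,-39, - 37, - 24, 16,26.74,  26.9 , 30.13, 33,41, 41, 82.12, 95 ] 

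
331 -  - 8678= 9009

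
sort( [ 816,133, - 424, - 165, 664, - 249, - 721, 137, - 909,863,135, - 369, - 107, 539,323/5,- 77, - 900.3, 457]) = [ - 909, - 900.3, - 721, - 424,-369, - 249, - 165, - 107 ,  -  77, 323/5,133,135,  137, 457,539, 664,816, 863]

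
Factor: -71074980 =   -  2^2*3^2*5^1*394861^1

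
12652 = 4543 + 8109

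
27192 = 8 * 3399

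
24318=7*3474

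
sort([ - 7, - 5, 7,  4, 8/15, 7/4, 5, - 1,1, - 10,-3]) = [ - 10, - 7,-5, -3, - 1 , 8/15, 1,7/4,4,5,7]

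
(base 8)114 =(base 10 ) 76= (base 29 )2i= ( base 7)136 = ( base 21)3D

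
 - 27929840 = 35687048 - 63616888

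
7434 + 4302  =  11736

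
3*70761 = 212283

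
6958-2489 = 4469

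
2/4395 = 2/4395 = 0.00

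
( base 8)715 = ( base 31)ER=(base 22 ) KL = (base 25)IB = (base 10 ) 461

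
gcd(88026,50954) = 2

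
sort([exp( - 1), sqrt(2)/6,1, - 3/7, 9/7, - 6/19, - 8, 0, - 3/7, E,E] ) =[ - 8, - 3/7, - 3/7, - 6/19, 0,sqrt ( 2)/6,  exp ( - 1),1 , 9/7,E,E] 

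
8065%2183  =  1516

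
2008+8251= 10259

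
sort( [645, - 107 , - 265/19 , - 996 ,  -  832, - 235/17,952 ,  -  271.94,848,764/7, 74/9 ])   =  [-996, - 832, - 271.94, - 107,-265/19, - 235/17,74/9,764/7,645,848,  952] 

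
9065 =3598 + 5467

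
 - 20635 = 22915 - 43550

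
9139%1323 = 1201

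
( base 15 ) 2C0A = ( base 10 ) 9460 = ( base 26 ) DPM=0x24f4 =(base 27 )CQA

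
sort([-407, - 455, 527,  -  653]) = [ - 653,-455, - 407, 527]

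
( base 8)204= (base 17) 7D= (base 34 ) 3U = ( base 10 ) 132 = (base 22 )60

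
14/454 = 7/227 = 0.03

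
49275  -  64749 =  - 15474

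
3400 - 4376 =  - 976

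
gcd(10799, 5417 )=1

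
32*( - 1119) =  - 35808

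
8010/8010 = 1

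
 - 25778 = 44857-70635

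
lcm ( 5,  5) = 5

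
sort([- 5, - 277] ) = [ - 277, - 5 ]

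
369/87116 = 369/87116 = 0.00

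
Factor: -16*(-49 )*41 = 2^4* 7^2*41^1 = 32144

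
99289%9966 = 9595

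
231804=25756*9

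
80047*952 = 76204744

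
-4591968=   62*( - 74064)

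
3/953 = 3/953 = 0.00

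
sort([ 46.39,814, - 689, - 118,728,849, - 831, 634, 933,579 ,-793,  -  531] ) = [ - 831, - 793 ,-689, - 531 , - 118, 46.39,579, 634,728 , 814, 849, 933]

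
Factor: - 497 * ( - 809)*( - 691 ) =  - 7^1* 71^1*691^1*809^1= - 277832443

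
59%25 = 9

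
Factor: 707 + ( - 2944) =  - 2237 = -2237^1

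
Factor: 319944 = 2^3*3^1*13331^1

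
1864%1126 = 738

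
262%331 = 262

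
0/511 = 0  =  0.00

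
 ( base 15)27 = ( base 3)1101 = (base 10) 37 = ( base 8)45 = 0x25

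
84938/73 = 1163 + 39/73 = 1163.53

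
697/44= 697/44 = 15.84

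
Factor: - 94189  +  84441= -9748 = - 2^2 * 2437^1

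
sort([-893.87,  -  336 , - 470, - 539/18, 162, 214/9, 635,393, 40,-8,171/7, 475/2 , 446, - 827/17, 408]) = [  -  893.87, -470,-336, - 827/17, - 539/18, -8, 214/9, 171/7,40, 162, 475/2, 393,408,446, 635 ] 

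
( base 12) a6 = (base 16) 7E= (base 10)126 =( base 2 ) 1111110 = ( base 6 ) 330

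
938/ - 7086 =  - 1+3074/3543 = -0.13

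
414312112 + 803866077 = 1218178189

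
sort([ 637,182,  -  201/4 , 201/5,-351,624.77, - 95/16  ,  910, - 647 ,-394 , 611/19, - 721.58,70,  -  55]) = [ - 721.58, - 647, - 394,- 351, - 55 ,  -  201/4, - 95/16,611/19,201/5,70,182, 624.77,637,910 ]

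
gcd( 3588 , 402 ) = 6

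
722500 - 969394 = -246894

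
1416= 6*236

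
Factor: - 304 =  -  2^4 * 19^1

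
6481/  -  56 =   -  6481/56=-115.73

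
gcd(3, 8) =1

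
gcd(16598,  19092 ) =86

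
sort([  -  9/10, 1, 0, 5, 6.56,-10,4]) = [ - 10, - 9/10,0, 1, 4,5, 6.56]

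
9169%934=763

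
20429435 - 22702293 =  - 2272858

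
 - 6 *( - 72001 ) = 432006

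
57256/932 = 61 + 101/233 = 61.43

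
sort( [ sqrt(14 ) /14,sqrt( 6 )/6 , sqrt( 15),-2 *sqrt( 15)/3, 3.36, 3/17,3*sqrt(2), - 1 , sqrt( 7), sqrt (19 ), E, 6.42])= [ - 2*sqrt(15)/3, - 1, 3/17, sqrt( 14) /14, sqrt( 6 )/6, sqrt(7)  ,  E , 3.36,sqrt(15 ), 3*sqrt( 2) , sqrt( 19 ),6.42 ] 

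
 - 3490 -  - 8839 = 5349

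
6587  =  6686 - 99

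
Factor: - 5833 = -19^1*307^1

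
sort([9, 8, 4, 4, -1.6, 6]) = [ - 1.6,4, 4,6 , 8, 9]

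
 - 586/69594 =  - 1 + 34504/34797 =- 0.01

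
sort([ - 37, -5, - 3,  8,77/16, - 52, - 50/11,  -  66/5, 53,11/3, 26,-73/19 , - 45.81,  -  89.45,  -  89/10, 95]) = [ -89.45, - 52,- 45.81, - 37,-66/5, - 89/10, - 5,-50/11, - 73/19, - 3, 11/3,77/16,8, 26, 53,  95 ] 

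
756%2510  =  756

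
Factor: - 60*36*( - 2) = 4320 = 2^5*3^3 * 5^1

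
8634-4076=4558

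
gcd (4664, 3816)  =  424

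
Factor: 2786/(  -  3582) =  - 7/9 = - 3^( - 2)*7^1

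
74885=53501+21384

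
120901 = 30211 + 90690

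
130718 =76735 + 53983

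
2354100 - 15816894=-13462794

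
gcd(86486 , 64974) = 2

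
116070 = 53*2190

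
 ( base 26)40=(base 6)252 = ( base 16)68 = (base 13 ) 80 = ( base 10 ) 104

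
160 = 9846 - 9686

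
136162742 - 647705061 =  - 511542319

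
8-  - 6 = 14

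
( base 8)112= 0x4a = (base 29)2g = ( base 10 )74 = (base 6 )202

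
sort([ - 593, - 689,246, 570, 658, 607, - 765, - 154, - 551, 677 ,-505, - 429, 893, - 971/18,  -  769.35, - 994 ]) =[ - 994, - 769.35, - 765, - 689, - 593,-551, - 505, - 429, -154, - 971/18,246,570,607,658,677, 893 ] 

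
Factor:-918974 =  -  2^1*7^1 *41^1*1601^1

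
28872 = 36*802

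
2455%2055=400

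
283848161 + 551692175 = 835540336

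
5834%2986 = 2848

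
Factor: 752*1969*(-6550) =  - 9698506400 = -2^5*5^2*11^1*47^1*131^1*179^1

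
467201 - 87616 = 379585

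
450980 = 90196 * 5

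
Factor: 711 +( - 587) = 124  =  2^2*31^1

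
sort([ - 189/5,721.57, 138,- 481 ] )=[ - 481, - 189/5,  138 , 721.57 ] 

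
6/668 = 3/334 = 0.01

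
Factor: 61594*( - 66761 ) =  - 4112077034 = - 2^1*13^1* 23^1*101^1*103^1*  661^1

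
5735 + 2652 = 8387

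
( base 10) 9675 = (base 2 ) 10010111001011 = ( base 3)111021100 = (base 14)3751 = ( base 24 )gj3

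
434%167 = 100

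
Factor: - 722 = - 2^1*19^2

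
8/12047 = 8/12047 = 0.00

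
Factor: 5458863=3^1*41^1  *  44381^1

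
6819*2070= 14115330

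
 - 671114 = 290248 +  -961362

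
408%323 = 85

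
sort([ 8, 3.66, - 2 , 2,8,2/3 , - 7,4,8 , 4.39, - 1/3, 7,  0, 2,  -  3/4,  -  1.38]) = [ - 7,-2, - 1.38, - 3/4  , - 1/3,0,  2/3, 2, 2,3.66,4,  4.39, 7,  8, 8, 8 ] 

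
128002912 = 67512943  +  60489969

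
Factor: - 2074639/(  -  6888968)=2^( - 3) * 7^1*296377^1*861121^( - 1 )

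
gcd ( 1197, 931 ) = 133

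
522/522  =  1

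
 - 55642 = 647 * (- 86)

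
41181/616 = 66 + 75/88= 66.85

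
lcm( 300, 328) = 24600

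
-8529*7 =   -  59703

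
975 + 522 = 1497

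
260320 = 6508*40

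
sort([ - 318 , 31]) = [  -  318,31 ]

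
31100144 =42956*724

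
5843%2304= 1235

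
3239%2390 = 849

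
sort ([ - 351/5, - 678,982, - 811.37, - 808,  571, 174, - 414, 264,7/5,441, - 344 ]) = [-811.37, - 808 , - 678, - 414, - 344, - 351/5, 7/5, 174  ,  264, 441,571,982] 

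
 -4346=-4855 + 509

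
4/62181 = 4/62181 = 0.00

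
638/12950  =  319/6475=0.05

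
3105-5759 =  - 2654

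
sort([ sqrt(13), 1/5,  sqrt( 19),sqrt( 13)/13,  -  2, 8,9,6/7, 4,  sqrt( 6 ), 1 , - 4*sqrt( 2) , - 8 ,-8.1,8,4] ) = [ - 8.1,  -  8,- 4*sqrt( 2 ), - 2, 1/5,sqrt( 13) /13, 6/7, 1,sqrt( 6 ), sqrt (13), 4,4, sqrt( 19),8,8,  9]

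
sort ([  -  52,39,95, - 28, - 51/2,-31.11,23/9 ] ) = [ - 52,-31.11, - 28, - 51/2,23/9 , 39,  95]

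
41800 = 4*10450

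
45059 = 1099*41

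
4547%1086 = 203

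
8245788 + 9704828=17950616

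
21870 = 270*81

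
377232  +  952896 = 1330128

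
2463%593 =91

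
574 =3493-2919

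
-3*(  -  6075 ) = 18225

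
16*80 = 1280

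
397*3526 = 1399822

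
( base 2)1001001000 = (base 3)210122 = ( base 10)584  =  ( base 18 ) 1e8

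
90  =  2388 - 2298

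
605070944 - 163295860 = 441775084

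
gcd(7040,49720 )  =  440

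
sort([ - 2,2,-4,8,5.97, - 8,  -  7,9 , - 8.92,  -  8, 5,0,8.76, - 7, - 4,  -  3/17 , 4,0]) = [-8.92, - 8, - 8, - 7, - 7, - 4, - 4,-2, - 3/17,0,0,2,4, 5,5.97, 8,8.76, 9]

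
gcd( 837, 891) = 27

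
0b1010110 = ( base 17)51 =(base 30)2q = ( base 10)86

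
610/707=610/707 = 0.86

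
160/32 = 5 = 5.00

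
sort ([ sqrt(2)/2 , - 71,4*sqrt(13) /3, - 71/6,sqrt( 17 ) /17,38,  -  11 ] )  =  [ - 71, - 71/6, - 11, sqrt(17 ) /17,sqrt(2 ) /2,4*sqrt (13 ) /3,38]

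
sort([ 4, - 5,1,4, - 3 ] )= [ -5,-3,1,4 , 4 ] 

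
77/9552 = 77/9552 = 0.01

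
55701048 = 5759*9672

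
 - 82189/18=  - 82189/18= -  4566.06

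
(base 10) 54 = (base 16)36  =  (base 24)26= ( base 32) 1m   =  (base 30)1o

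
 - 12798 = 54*( - 237)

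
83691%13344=3627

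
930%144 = 66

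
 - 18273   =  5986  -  24259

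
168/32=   21/4=5.25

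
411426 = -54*(-7619)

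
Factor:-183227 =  - 11^1*16657^1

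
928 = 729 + 199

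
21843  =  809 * 27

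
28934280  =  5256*5505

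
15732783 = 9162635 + 6570148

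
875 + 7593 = 8468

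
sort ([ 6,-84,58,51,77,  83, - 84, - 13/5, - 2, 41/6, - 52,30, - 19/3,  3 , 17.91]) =[ - 84, - 84, - 52, - 19/3, - 13/5, - 2,3,6,41/6,17.91,30, 51, 58,77, 83]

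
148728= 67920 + 80808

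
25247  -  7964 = 17283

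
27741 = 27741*1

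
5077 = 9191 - 4114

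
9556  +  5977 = 15533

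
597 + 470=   1067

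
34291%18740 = 15551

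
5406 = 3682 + 1724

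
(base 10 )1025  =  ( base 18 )32h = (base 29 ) 16A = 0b10000000001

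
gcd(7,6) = 1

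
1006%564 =442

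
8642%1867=1174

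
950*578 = 549100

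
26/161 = 26/161 = 0.16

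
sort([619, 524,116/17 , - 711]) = [ - 711,116/17 , 524,619]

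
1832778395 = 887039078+945739317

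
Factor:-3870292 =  - 2^2 * 353^1*2741^1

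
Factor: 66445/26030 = 97/38 = 2^(- 1) * 19^( - 1 )*97^1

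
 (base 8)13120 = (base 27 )7mf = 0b1011001010000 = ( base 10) 5712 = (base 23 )ai8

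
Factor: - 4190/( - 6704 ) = 5/8 =2^( - 3)*5^1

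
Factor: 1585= 5^1*317^1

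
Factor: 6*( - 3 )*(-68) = 1224 = 2^3*3^2*17^1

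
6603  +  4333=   10936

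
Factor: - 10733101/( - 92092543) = 43^1*249607^1*92092543^ ( - 1)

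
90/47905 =18/9581 =0.00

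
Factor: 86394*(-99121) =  - 8563459674 = - 2^1*3^1*7^1*11^3*17^1*9011^1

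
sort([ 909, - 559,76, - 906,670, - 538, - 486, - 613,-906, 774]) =[ - 906, - 906, - 613, - 559,-538, - 486, 76 , 670,774, 909] 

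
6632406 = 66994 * 99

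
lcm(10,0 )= 0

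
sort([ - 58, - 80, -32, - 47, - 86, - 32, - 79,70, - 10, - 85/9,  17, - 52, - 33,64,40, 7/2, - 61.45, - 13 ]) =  [ - 86, -80, - 79,-61.45,-58, - 52,-47, -33, - 32, - 32 , - 13, - 10,  -  85/9, 7/2, 17,40,64 , 70]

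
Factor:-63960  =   - 2^3*3^1*5^1*13^1 * 41^1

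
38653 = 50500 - 11847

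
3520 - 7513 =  - 3993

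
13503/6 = 2250 + 1/2 = 2250.50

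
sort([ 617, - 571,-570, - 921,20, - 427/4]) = [ - 921, - 571, - 570, - 427/4,  20, 617]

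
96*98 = 9408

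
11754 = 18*653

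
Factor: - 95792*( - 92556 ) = 2^6*3^3*857^1*5987^1  =  8866124352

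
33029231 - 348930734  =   - 315901503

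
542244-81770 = 460474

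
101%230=101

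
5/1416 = 5/1416 = 0.00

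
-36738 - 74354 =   -  111092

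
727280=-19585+746865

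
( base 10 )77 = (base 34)29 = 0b1001101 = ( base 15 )52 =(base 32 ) 2D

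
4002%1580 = 842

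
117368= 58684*2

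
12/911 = 12/911= 0.01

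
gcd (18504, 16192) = 8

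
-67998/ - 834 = 11333/139 = 81.53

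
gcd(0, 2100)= 2100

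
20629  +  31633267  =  31653896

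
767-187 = 580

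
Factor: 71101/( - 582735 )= - 3^( - 1 )*5^( - 1 )*53^( - 1)*97^1 = - 97/795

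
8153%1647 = 1565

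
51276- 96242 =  - 44966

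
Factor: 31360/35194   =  15680/17597 = 2^6*5^1*7^2*17597^ (-1)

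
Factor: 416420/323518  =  2^1*5^1 * 13^( - 1)*23^( - 1) * 47^1 * 443^1*541^ (-1 ) = 208210/161759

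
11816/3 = 3938+2/3 = 3938.67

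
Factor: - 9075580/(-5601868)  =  52765/32569= 5^1*61^1*173^1 * 32569^( - 1 ) 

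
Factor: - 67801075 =  -  5^2*2712043^1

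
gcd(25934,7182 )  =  2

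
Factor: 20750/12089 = 2^1*5^3*7^(  -  1 )*11^ (- 1)*83^1*157^( - 1)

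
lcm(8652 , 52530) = 735420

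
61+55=116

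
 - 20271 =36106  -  56377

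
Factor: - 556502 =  - 2^1*67^1*4153^1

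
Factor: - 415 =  - 5^1 * 83^1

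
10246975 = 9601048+645927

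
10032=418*24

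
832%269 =25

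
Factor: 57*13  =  741= 3^1*13^1 * 19^1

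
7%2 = 1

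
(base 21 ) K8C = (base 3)110100100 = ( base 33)88O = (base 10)9000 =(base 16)2328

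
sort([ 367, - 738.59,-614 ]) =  [ - 738.59, - 614,367 ]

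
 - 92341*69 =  - 6371529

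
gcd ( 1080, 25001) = 1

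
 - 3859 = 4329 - 8188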